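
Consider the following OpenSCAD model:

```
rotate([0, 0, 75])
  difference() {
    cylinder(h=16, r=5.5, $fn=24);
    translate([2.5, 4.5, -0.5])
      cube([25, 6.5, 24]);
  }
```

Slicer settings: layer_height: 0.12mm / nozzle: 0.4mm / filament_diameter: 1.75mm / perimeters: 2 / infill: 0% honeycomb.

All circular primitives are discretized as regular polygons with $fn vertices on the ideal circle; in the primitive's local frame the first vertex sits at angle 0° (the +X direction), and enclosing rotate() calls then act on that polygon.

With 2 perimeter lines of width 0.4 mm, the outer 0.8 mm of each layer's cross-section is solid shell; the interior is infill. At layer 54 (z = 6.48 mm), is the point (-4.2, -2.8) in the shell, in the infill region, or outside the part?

At z = 6.48 mm: the r=5.5 cylinder contributes a regular 24-gon of circumradius 5.5; the cube at (2.5, 4.5) (footprint 25×6.5) is included at this height; Subtracting the remaining from the first: starting from the r=5.5 cylinder, the 25×6.5 cube at (2.5, 4.5) partially overlaps it — only the 0.12 mm² overlap (of its 162.50 mm²) is removed, clipping the outline — 1 connected region; (whole slice rotated 75° about Z — lengths, areas and connectivity unchanged). Overall, the cross-section is a single solid region. Undo the 75° rotation: the query point maps to (-3.792, 3.332) in the un-rotated model frame. The nearest boundary edge runs (-4.76, 2.75)→(-3.89, 3.89); distance from the point to it = 0.42 mm. The point is inside the cross-section, 0.42 mm from the nearest boundary — within the 0.8 mm shell band (2 × 0.4).

shell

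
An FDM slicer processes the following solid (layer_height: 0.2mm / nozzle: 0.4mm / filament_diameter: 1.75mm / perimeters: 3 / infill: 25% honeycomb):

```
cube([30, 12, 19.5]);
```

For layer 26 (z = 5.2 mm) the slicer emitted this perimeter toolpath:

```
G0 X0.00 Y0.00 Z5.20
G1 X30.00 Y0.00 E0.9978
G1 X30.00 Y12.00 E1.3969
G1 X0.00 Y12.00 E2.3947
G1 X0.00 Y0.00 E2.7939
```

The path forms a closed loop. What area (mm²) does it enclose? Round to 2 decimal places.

Apply the shoelace formula to the sequence of (X, Y) vertices; enclosed area = 360.00 mm².

360.00 mm²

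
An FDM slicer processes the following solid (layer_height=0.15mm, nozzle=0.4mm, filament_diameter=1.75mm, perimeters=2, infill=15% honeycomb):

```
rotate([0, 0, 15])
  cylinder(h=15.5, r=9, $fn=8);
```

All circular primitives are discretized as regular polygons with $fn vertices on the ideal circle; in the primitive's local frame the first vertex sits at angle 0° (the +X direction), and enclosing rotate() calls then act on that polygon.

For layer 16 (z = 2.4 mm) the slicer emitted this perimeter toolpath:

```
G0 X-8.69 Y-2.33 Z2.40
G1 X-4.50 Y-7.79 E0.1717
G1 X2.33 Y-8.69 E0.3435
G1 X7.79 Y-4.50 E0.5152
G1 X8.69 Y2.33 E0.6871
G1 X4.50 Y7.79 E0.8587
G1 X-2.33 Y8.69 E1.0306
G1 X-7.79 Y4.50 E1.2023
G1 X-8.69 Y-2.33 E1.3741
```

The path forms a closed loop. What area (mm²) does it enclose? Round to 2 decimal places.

Apply the shoelace formula to the sequence of (X, Y) vertices; enclosed area = 228.93 mm².

228.93 mm²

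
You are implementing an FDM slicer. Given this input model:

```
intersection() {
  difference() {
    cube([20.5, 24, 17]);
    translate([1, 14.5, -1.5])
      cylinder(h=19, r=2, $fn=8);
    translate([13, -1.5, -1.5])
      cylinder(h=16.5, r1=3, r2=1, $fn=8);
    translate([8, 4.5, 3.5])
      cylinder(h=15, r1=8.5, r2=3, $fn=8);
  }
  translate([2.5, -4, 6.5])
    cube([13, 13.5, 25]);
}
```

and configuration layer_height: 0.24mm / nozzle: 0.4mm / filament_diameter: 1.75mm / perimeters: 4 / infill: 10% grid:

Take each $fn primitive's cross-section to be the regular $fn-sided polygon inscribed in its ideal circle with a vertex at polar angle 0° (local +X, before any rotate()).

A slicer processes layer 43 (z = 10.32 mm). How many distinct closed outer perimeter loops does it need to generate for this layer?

At z = 10.32 mm: the 20.5×24 cube contributes its full rectangle; the cylinder at (1, 14.5): section is a regular 8-gon, circumradius r=2; the cone at (13, -1.5) contributes a regular 8-gon of circumradius 1.567 (interpolated between r1=3 and r2=1 at t=0.716); the cone at (8, 4.5) (r1=8.5→r2=3) has section circumradius 5.999 here — a regular 8-gon; Taking the first minus the rest: starting from the 20.5×24 cube, the r=2 cylinder at (1, 14.5) partially overlaps it — only the 9.24 mm² overlap (of its 11.31 mm²) is removed, clipping the outline; the cone at (13, -1.5) partially overlaps it — only the 0.01 mm² overlap (of its 6.95 mm²) is removed, clipping the outline; the cone at (8, 4.5) partially overlaps it — only the 96.37 mm² overlap (of its 101.80 mm²) is removed, clipping the outline — 1 connected region; the cube at (2.5, -4) is present — its section is the full 13×13.5 rectangle; After intersecting: the 13×13.5 cube at (2.5, -4) partially overlaps that combined region; clipping to the common part keeps 30.13 mm² — 3 connected regions. The result has 3 disconnected regions.

3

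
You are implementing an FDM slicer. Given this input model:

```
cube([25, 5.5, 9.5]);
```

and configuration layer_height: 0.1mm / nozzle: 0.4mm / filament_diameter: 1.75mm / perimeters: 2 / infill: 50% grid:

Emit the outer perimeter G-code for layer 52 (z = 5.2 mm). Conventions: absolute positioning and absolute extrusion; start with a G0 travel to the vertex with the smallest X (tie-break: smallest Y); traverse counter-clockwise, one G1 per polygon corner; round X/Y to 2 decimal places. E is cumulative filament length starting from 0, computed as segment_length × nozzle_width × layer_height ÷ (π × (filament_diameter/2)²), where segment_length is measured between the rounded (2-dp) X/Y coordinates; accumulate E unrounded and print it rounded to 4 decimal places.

G0 X0.00 Y0.00 Z5.20
G1 X25.00 Y0.00 E0.4158
G1 X25.00 Y5.50 E0.5072
G1 X0.00 Y5.50 E0.9230
G1 X0.00 Y0.00 E1.0144

At z = 5.2 mm: the cube (footprint 25×5.5) is included at this height. The outline is a single polygon with 4 vertices. Extrusion per mm of travel: 0.4 × 0.1 / (π × 0.875²) = 0.016630. Accumulating E over each segment gives final E = 1.0144.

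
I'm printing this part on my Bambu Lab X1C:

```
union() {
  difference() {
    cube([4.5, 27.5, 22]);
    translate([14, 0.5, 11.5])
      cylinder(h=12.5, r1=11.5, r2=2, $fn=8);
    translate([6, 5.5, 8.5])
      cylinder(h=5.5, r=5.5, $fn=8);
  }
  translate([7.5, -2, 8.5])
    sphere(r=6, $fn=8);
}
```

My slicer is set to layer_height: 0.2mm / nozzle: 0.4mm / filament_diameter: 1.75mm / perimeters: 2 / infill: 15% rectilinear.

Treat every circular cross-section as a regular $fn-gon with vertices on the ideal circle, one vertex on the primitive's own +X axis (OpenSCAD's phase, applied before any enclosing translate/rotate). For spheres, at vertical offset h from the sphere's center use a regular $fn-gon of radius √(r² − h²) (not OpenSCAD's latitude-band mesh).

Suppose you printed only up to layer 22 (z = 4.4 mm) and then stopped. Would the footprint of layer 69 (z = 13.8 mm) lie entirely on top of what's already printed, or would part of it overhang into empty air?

entirely on top

Compare the two slices. At z = 4.4: the cube (footprint 4.5×27.5) is included at this height (area 123.75 mm²); the cone at (14, 0.5) is absent (z outside [11.5, 24]); the cylinder at (6, 5.5) is absent (z outside [8.5, 14]); Subtracting the remaining from the first: none of the subtracted shapes is present at this height, so the 4.5×27.5 cube is unchanged — area = 123.75 mm²; the sphere at (7.5, -2): section is a regular 8-gon, circumradius = √(r²−h²) = √(6²−4.1²) = 4.381 (area = (8/2)·4.381²·sin(360°/8) = 54.28 mm²); Merging all regions: the regions partially overlap — summed areas 178.03 mm² minus the doubly-counted overlap 0.36 mm² gives 177.67 mm² — area = 177.67 mm². At z = 13.8: the 4.5×27.5 cube contributes its full rectangle (area 123.75 mm²); the cone at (14, 0.5) contributes a regular 8-gon of circumradius 9.752 (interpolated between r1=11.5 and r2=2 at t=0.184) (area = (8/2)·9.752²·sin(360°/8) = 268.99 mm²); the r=5.5 cylinder at (6, 5.5) gives a regular 8-gon of circumradius 5.5 (constant along its height) (area = (8/2)·5.500²·sin(360°/8) = 85.56 mm²); After the difference (first − rest): starting from the 4.5×27.5 cube (123.75 mm²), the cone at (14, 0.5) partially overlaps it — only the 0.15 mm² overlap (of its 268.99 mm²) is removed, clipping the outline; the r=5.5 cylinder at (6, 5.5) partially overlaps it — only the 27.17 mm² overlap (of its 85.56 mm²) is removed, clipping the outline — area = 96.43 mm²; the r=6 sphere at (7.5, -2) contributes a regular 8-gon of circumradius √(6²−5.3²) = 2.812 (area = (8/2)·2.812²·sin(360°/8) = 22.37 mm²); Combining (union): the 2 present regions are separate (no shared area or edge), so areas and boundary lengths simply add and each stays a separate island — area = 118.80 mm². Checking containment: the cross-section at z = 13.8 is a subset of the cross-section at z = 4.4.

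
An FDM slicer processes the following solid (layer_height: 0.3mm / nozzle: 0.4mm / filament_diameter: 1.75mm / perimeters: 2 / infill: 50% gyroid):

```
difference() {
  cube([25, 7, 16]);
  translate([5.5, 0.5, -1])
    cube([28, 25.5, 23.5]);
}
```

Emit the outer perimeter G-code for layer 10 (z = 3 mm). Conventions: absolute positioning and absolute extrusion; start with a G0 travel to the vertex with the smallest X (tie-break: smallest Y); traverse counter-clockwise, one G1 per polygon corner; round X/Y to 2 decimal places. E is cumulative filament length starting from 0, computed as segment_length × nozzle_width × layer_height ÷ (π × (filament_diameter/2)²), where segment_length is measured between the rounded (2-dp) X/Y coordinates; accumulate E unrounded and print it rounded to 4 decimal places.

At z = 3 mm: the 25×7 cube contributes its full rectangle; the 28×25.5 cube at (5.5, 0.5) contributes its full rectangle; After the difference (first − rest): starting from the 25×7 cube, the 28×25.5 cube at (5.5, 0.5) partially overlaps it — only the 126.75 mm² overlap (of its 714.00 mm²) is removed, clipping the outline — 1 connected region. The outline is a single polygon with 6 vertices. Extrusion per mm of travel: 0.4 × 0.3 / (π × 0.875²) = 0.049890. Accumulating E over each segment gives final E = 3.1930.

G0 X0.00 Y0.00 Z3.00
G1 X25.00 Y0.00 E1.2473
G1 X25.00 Y0.50 E1.2722
G1 X5.50 Y0.50 E2.2451
G1 X5.50 Y7.00 E2.5693
G1 X0.00 Y7.00 E2.8437
G1 X0.00 Y0.00 E3.1930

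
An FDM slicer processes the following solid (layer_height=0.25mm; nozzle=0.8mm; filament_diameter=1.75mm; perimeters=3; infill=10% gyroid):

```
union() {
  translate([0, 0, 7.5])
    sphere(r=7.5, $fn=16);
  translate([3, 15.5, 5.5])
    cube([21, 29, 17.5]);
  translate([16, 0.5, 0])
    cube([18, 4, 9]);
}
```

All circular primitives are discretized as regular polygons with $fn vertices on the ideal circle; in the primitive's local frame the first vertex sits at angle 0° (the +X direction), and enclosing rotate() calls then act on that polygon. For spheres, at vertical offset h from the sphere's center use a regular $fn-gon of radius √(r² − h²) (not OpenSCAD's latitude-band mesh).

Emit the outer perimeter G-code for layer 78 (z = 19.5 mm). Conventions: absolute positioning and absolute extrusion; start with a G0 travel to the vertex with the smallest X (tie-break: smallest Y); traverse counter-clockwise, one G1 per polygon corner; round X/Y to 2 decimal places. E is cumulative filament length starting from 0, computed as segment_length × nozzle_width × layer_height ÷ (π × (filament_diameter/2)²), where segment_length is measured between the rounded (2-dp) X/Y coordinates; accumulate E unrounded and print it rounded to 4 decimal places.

At z = 19.5 mm: the sphere is not intersected at this z (|z−center|=12.000 > r=7.5); the 21×29 cube at (3, 15.5) contributes its full rectangle; the cube at (16, 0.5) is absent (z outside [0, 9]); Merging all regions: only the 21×29 cube at (3, 15.5) is present, so the union is just that shape — 1 connected region. The outline is a single polygon with 4 vertices. Extrusion per mm of travel: 0.8 × 0.25 / (π × 0.875²) = 0.083150. Accumulating E over each segment gives final E = 8.3150.

G0 X3.00 Y15.50 Z19.50
G1 X24.00 Y15.50 E1.7462
G1 X24.00 Y44.50 E4.1575
G1 X3.00 Y44.50 E5.9037
G1 X3.00 Y15.50 E8.3150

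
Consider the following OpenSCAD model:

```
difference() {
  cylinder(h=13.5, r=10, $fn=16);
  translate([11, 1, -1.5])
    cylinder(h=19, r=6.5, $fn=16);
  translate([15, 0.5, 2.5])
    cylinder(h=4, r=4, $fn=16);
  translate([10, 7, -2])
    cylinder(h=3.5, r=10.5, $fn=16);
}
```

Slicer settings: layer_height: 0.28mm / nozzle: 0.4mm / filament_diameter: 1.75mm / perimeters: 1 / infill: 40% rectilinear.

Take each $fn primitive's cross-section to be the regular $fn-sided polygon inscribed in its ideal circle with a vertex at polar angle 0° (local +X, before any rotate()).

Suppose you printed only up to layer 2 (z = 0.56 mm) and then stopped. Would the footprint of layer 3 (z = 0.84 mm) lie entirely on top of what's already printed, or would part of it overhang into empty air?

Compare the two slices. At z = 0.56: the cylinder: section is a regular 16-gon, circumradius r=10 (area = (16/2)·10.000²·sin(360°/16) = 306.15 mm²); the r=6.5 cylinder at (11, 1) contributes a regular 16-gon of circumradius 6.5 (area = (16/2)·6.500²·sin(360°/16) = 129.35 mm²); the cylinder at (15, 0.5) is absent (z outside [2.5, 6.5]); the r=10.5 cylinder at (10, 7) gives a regular 16-gon of circumradius 10.5 (constant along its height) (area = (16/2)·10.500²·sin(360°/16) = 337.53 mm²); Subtracting the remaining from the first: starting from the r=10 cylinder (306.15 mm²), the r=6.5 cylinder at (11, 1) partially overlaps it — only the 41.82 mm² overlap (of its 129.35 mm²) is removed, clipping the outline; the r=10.5 cylinder at (10, 7) partially overlaps it — only the 52.37 mm² overlap (of its 337.53 mm²) is removed, clipping the outline — area = 211.96 mm². At z = 0.84: the r=10 cylinder contributes a regular 16-gon of circumradius 10 (area = (16/2)·10.000²·sin(360°/16) = 306.15 mm²); the cylinder at (11, 1): section is a regular 16-gon, circumradius r=6.5 (area = (16/2)·6.500²·sin(360°/16) = 129.35 mm²); the cylinder at (15, 0.5) does not reach this height (z outside [2.5, 6.5]); the r=10.5 cylinder at (10, 7) contributes a regular 16-gon of circumradius 10.5 (area = (16/2)·10.500²·sin(360°/16) = 337.53 mm²); Subtracting the remaining from the first: starting from the r=10 cylinder (306.15 mm²), the r=6.5 cylinder at (11, 1) partially overlaps it — only the 41.82 mm² overlap (of its 129.35 mm²) is removed, clipping the outline; the r=10.5 cylinder at (10, 7) partially overlaps it — only the 52.37 mm² overlap (of its 337.53 mm²) is removed, clipping the outline — area = 211.96 mm². Checking containment: the cross-section at z = 0.84 is a subset of the cross-section at z = 0.56.

entirely on top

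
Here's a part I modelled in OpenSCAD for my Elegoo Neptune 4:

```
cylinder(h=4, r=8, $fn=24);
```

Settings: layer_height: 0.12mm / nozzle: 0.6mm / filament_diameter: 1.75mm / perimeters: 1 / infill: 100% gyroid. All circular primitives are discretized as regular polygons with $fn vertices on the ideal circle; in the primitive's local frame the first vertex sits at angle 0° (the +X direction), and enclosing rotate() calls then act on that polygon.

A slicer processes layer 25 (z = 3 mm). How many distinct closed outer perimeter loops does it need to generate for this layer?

At z = 3 mm: the r=8 cylinder contributes a regular 24-gon of circumradius 8. The result has 1 disconnected region.

1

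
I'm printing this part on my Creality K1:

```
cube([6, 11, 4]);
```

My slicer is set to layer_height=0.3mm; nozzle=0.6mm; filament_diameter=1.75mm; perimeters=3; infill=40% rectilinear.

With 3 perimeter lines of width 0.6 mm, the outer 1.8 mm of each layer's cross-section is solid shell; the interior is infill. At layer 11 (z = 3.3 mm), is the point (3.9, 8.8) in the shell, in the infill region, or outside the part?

At z = 3.3 mm: the 6×11 cube contributes its full rectangle. Overall, the cross-section is a single solid region. The nearest boundary edge runs (6.00, 0.00)→(6.00, 11.00); distance from the point to it = 2.10 mm. The point is inside the cross-section and 2.10 mm from the nearest boundary — more than the 1.8 mm shell width (3 × 0.6), so it's in the infill interior.

infill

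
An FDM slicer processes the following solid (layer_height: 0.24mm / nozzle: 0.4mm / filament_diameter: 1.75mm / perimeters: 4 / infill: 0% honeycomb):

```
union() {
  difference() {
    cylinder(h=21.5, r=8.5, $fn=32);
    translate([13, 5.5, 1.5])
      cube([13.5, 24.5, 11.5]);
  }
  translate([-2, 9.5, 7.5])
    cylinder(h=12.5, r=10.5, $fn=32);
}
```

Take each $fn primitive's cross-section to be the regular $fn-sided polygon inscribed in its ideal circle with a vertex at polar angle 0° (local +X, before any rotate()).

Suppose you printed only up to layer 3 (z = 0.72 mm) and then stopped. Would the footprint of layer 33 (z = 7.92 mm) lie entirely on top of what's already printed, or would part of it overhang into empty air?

Compare the two slices. At z = 0.72: the r=8.5 cylinder gives a regular 32-gon of circumradius 8.5 (constant along its height) (area = (32/2)·8.500²·sin(360°/32) = 225.52 mm²); the cube at (13, 5.5) does not reach this height (z outside [1.5, 13]); After the difference (first − rest): none of the subtracted shapes is present at this height, so the r=8.5 cylinder is unchanged — area = 225.52 mm²; the cylinder at (-2, 9.5) does not reach this height (z outside [7.5, 20]); Combining (union): only that combined region is present, so the union is just that shape — area = 225.52 mm². At z = 7.92: the cylinder: section is a regular 32-gon, circumradius r=8.5 (area = (32/2)·8.500²·sin(360°/32) = 225.52 mm²); the cube at (13, 5.5) (footprint 13.5×24.5) is included at this height (area 330.75 mm²); After the difference (first − rest): starting from the r=8.5 cylinder (225.52 mm²), the 13.5×24.5 cube at (13, 5.5) misses the remaining region (no effect) — area = 225.52 mm²; the cylinder at (-2, 9.5): section is a regular 32-gon, circumradius r=10.5 (area = (32/2)·10.500²·sin(360°/32) = 344.14 mm²); Combining (union): the regions partially overlap — summed areas 569.66 mm² minus the doubly-counted overlap 104.98 mm² gives 464.68 mm² — area = 464.68 mm². Checking containment: at z = 7.92 the cross-section extends beyond the z = 0.72 cross-section by about 239.16 mm².

part overhangs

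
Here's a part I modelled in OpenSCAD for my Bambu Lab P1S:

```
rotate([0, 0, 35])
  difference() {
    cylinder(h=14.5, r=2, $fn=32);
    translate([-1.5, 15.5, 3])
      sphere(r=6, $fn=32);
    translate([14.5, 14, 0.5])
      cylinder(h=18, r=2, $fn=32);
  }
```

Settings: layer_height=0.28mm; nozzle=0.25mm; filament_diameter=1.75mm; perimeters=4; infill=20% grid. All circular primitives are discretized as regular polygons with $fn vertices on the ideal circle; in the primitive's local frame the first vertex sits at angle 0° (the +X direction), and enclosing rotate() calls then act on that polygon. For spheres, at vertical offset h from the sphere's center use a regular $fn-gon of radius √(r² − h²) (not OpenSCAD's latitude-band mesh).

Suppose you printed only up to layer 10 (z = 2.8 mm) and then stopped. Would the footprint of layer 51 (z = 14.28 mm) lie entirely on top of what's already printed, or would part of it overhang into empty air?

entirely on top

Compare the two slices. At z = 2.8: the r=2 cylinder gives a regular 32-gon of circumradius 2 (constant along its height) (area = (32/2)·2.000²·sin(360°/32) = 12.49 mm²); the r=6 sphere at (-1.5, 15.5) slices to a regular 32-gon of circumradius 5.997 (√(r²−h²) with h=0.2 from center) (area = (32/2)·5.997²·sin(360°/32) = 112.25 mm²); the cylinder at (14.5, 14): section is a regular 32-gon, circumradius r=2 (area = (32/2)·2.000²·sin(360°/32) = 12.49 mm²); Taking the first minus the rest: starting from the r=2 cylinder (12.49 mm²), the r=6 sphere at (-1.5, 15.5) misses the remaining region (no effect); the r=2 cylinder at (14.5, 14) misses the remaining region (no effect) — area = 12.49 mm²; (whole slice rotated 35° about Z — lengths, areas and connectivity unchanged). At z = 14.28: the cylinder: section is a regular 32-gon, circumradius r=2 (area = (32/2)·2.000²·sin(360°/32) = 12.49 mm²); the sphere at (-1.5, 15.5) does not reach this height (|z−center|=11.280 > r=6); the cylinder at (14.5, 14): section is a regular 32-gon, circumradius r=2 (area = (32/2)·2.000²·sin(360°/32) = 12.49 mm²); After the difference (first − rest): starting from the r=2 cylinder (12.49 mm²), the r=2 cylinder at (14.5, 14) misses the remaining region (no effect) — area = 12.49 mm²; (rotated 35° about Z; rotation is an isometry so areas/perimeters/island counts are preserved). Checking containment: the cross-section at z = 14.28 is a subset of the cross-section at z = 2.8.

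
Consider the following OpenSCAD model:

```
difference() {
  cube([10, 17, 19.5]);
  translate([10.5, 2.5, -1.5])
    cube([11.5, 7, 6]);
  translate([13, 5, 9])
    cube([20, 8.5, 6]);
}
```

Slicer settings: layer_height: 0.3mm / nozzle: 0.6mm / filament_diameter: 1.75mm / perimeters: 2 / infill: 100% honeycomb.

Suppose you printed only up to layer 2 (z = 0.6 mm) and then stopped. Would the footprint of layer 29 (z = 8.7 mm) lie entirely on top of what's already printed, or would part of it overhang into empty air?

entirely on top

Compare the two slices. At z = 0.6: the cube (footprint 10×17) is included at this height (area 170.00 mm²); the 11.5×7 cube at (10.5, 2.5) contributes its full rectangle (area 80.50 mm²); the cube at (13, 5) is absent (z outside [9, 15]); Subtracting the remaining from the first: starting from the 10×17 cube (170.00 mm²), the 11.5×7 cube at (10.5, 2.5) misses the remaining region (no effect) — area = 170.00 mm². At z = 8.7: the 10×17 cube contributes its full rectangle (area 170.00 mm²); the cube at (10.5, 2.5) is absent (z outside [-1.5, 4.5]); the cube at (13, 5) is not intersected at this z (z outside [9, 15]); Taking the first minus the rest: none of the subtracted shapes is present at this height, so the 10×17 cube is unchanged — area = 170.00 mm². Checking containment: the cross-section at z = 8.7 is a subset of the cross-section at z = 0.6.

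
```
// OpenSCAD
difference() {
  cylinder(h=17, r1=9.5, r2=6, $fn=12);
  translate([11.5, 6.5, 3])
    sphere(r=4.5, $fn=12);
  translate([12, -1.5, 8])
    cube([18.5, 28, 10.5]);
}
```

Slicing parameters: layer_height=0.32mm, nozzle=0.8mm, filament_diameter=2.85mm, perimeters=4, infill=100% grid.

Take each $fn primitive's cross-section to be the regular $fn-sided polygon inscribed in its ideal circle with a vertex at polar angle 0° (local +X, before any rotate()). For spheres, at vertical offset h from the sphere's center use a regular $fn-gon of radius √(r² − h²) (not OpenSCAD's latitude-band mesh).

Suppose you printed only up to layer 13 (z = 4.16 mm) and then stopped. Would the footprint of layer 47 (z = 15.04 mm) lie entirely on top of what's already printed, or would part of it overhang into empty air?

entirely on top

Compare the two slices. At z = 4.16: the cone contributes a regular 12-gon of circumradius 8.644 (interpolated between r1=9.5 and r2=6 at t=0.245) (area = (12/2)·8.644²·sin(360°/12) = 224.13 mm²); the sphere at (11.5, 6.5): section is a regular 12-gon, circumradius = √(r²−h²) = √(4.5²−1.16²) = 4.348 (area = (12/2)·4.348²·sin(360°/12) = 56.71 mm²); the cube at (12, -1.5) does not reach this height (z outside [8, 18.5]); Subtracting the remaining from the first: starting from the cone (224.13 mm²), the r=4.5 sphere at (11.5, 6.5) misses the remaining region (no effect) — area = 224.13 mm². At z = 15.04: the cone (r1=9.5→r2=6) has section circumradius 6.404 here — a regular 12-gon (area = (12/2)·6.404²·sin(360°/12) = 123.02 mm²); the sphere at (11.5, 6.5) does not reach this height (|z−center|=12.040 > r=4.5); the cube at (12, -1.5) (footprint 18.5×28) is included at this height (area 518.00 mm²); After the difference (first − rest): starting from the cone (123.02 mm²), the 18.5×28 cube at (12, -1.5) misses the remaining region (no effect) — area = 123.02 mm². Checking containment: the cross-section at z = 15.04 is a subset of the cross-section at z = 4.16.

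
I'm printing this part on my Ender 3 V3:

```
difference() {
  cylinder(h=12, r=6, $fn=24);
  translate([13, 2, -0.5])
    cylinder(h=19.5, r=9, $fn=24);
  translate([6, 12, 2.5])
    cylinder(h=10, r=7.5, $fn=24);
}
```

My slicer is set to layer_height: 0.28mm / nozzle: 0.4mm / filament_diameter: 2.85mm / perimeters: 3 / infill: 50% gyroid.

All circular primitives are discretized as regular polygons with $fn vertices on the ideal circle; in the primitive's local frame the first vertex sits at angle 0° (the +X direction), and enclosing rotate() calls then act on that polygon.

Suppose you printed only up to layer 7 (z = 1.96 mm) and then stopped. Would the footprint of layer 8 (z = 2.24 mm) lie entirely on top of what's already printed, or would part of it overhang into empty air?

entirely on top

Compare the two slices. At z = 1.96: the r=6 cylinder gives a regular 24-gon of circumradius 6 (constant along its height) (area = (24/2)·6.000²·sin(360°/24) = 111.81 mm²); the r=9 cylinder at (13, 2) contributes a regular 24-gon of circumradius 9 (area = (24/2)·9.000²·sin(360°/24) = 251.57 mm²); the cylinder at (6, 12) is absent (z outside [2.5, 12.5]); Taking the first minus the rest: starting from the r=6 cylinder (111.81 mm²), the r=9 cylinder at (13, 2) partially overlaps it — only the 8.16 mm² overlap (of its 251.57 mm²) is removed, clipping the outline — area = 103.65 mm². At z = 2.24: the cylinder: section is a regular 24-gon, circumradius r=6 (area = (24/2)·6.000²·sin(360°/24) = 111.81 mm²); the r=9 cylinder at (13, 2) contributes a regular 24-gon of circumradius 9 (area = (24/2)·9.000²·sin(360°/24) = 251.57 mm²); the cylinder at (6, 12) is absent (z outside [2.5, 12.5]); Taking the first minus the rest: starting from the r=6 cylinder (111.81 mm²), the r=9 cylinder at (13, 2) partially overlaps it — only the 8.16 mm² overlap (of its 251.57 mm²) is removed, clipping the outline — area = 103.65 mm². Checking containment: the cross-section at z = 2.24 is a subset of the cross-section at z = 1.96.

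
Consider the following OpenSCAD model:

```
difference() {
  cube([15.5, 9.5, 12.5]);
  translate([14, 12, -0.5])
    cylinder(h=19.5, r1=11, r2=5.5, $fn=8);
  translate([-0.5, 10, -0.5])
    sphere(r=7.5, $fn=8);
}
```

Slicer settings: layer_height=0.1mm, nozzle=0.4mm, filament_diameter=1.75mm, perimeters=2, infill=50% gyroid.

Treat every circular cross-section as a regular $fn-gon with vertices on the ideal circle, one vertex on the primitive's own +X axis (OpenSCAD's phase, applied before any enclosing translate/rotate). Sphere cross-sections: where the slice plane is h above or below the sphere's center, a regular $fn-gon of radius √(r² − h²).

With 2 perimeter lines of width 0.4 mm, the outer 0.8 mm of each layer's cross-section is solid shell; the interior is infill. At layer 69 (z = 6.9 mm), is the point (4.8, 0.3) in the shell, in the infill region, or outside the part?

shell

At z = 6.9 mm: the cube (footprint 15.5×9.5) is included at this height; the cone at (14, 12): at t=0.379 of its height the radius interpolates to r₁+(r₂−r₁)t = 8.913, giving a regular 8-gon of that circumradius; the r=7.5 sphere at (-0.5, 10) contributes a regular 8-gon of circumradius √(7.5²−7.4²) = 1.221; Subtracting the remaining from the first: starting from the 15.5×9.5 cube, the cone at (14, 12) partially overlaps it — only the 44.34 mm² overlap (of its 224.69 mm²) is removed, clipping the outline; the r=7.5 sphere at (-0.5, 10) partially overlaps it — only the 0.19 mm² overlap (of its 4.21 mm²) is removed, clipping the outline — 1 connected region. Overall, the cross-section is a single solid region. The nearest boundary edge runs (15.50, 0.00)→(0.00, 0.00); distance from the point to it = 0.30 mm. The point is inside the cross-section, 0.30 mm from the nearest boundary — within the 0.8 mm shell band (2 × 0.4).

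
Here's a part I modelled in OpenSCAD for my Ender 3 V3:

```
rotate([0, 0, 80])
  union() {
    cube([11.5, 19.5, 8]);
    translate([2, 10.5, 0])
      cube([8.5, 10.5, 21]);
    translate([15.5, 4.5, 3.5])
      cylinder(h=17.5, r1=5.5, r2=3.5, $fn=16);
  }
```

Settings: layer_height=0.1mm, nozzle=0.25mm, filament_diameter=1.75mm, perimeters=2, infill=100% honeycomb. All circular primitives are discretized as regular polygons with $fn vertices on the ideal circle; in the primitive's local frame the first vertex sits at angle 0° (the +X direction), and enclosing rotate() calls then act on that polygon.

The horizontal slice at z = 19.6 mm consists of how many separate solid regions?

2

At z = 19.6 mm: the cube does not reach this height (z outside [0, 8]); the cube at (2, 10.5) (footprint 8.5×10.5) is included at this height; the cone at (15.5, 4.5) contributes a regular 16-gon of circumradius 3.660 (interpolated between r1=5.5 and r2=3.5 at t=0.920); Taking the union: the 2 present regions are separate (no shared area or edge), so areas and boundary lengths simply add and each stays a separate island — 2 connected regions; (rotated 80° about Z; rotation is an isometry so areas/perimeters/island counts are preserved). The result has 2 disconnected regions.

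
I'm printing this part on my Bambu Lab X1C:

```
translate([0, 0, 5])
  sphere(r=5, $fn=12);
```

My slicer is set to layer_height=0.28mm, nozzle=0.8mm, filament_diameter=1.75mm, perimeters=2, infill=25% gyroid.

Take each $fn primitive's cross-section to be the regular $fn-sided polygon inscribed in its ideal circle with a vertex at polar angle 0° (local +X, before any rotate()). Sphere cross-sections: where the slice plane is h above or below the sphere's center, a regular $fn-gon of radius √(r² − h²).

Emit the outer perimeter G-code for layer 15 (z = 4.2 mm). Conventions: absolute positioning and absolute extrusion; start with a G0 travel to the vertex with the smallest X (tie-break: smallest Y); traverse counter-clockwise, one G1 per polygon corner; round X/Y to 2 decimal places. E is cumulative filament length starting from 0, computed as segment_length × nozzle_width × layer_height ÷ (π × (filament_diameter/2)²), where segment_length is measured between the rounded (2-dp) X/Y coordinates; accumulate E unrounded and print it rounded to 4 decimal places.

At z = 4.2 mm: the r=5 sphere slices to a regular 12-gon of circumradius 4.936 (√(r²−h²) with h=0.8 from center). The outline is a single polygon with 12 vertices. Extrusion per mm of travel: 0.8 × 0.28 / (π × 0.875²) = 0.093128. Accumulating E over each segment gives final E = 2.8550.

G0 X-4.94 Y0.00 Z4.20
G1 X-4.27 Y-2.47 E0.2383
G1 X-2.47 Y-4.27 E0.4754
G1 X0.00 Y-4.94 E0.7137
G1 X2.47 Y-4.27 E0.9521
G1 X4.27 Y-2.47 E1.1892
G1 X4.94 Y0.00 E1.4275
G1 X4.27 Y2.47 E1.6658
G1 X2.47 Y4.27 E1.9029
G1 X0.00 Y4.94 E2.1412
G1 X-2.47 Y4.27 E2.3796
G1 X-4.27 Y2.47 E2.6166
G1 X-4.94 Y0.00 E2.8550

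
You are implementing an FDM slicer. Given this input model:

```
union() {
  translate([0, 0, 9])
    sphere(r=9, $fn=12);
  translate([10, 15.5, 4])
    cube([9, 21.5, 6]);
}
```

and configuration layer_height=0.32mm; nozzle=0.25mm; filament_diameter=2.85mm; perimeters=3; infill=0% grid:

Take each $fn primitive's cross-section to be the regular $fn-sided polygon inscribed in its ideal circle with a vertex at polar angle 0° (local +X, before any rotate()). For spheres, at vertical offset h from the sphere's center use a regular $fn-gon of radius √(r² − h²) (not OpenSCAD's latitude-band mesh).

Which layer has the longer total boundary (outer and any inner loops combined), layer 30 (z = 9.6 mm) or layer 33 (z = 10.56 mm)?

layer 30 (z = 9.6 mm)

Layer 30 (z = 9.6): the sphere: section is a regular 12-gon, circumradius = √(r²−h²) = √(9²−0.6²) = 8.980 (perimeter = 2·12·8.980·sin(180°/12) = 55.78 mm); the cube at (10, 15.5) (footprint 9×21.5) is included at this height (perimeter 61.00 mm); Merging all regions: the 2 present regions are separate (no shared area or edge), so areas and boundary lengths simply add and each stays a separate island — boundary = 116.78 mm. So its perimeter = 116.78 mm. Layer 33 (z = 10.56): the sphere: section is a regular 12-gon, circumradius = √(r²−h²) = √(9²−1.56²) = 8.864 (perimeter = 2·12·8.864·sin(180°/12) = 55.06 mm); the cube at (10, 15.5) is absent (z outside [4, 10]); Taking the union: only the r=9 sphere is present, so the union is just that shape — boundary = 55.06 mm. So its perimeter = 55.06 mm. Layer 30 is larger (116.78 vs 55.06 mm).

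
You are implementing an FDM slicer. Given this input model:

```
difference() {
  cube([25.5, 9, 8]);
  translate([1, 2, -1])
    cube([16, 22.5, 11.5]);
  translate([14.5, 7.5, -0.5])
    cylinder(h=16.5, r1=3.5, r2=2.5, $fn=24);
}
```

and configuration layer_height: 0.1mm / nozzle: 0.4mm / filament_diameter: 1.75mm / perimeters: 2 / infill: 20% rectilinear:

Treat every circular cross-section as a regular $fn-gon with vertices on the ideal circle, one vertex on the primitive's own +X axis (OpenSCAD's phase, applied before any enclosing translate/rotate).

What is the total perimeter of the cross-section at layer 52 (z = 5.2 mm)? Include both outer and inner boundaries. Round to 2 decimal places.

82.95 mm

At z = 5.2 mm: the cube is present — its section is the full 25.5×9 rectangle (perimeter 69.00 mm); the cube at (1, 2) is present — its section is the full 16×22.5 rectangle (perimeter 77.00 mm); the cone at (14.5, 7.5): at t=0.345 of its height the radius interpolates to r₁+(r₂−r₁)t = 3.155, giving a regular 24-gon of that circumradius (perimeter = 2·24·3.155·sin(180°/24) = 19.76 mm); After the difference (first − rest): starting from the 25.5×9 cube, the 16×22.5 cube at (1, 2) partially overlaps it — only the 112.00 mm² overlap (of its 360.00 mm²) is removed, clipping the outline; the cone at (14.5, 7.5) partially overlaps it — only the 1.59 mm² overlap (of its 30.91 mm²) is removed, clipping the outline — boundary = 82.95 mm. Overall, the cross-section is a single solid region. Total boundary length (outer) = 82.95 mm.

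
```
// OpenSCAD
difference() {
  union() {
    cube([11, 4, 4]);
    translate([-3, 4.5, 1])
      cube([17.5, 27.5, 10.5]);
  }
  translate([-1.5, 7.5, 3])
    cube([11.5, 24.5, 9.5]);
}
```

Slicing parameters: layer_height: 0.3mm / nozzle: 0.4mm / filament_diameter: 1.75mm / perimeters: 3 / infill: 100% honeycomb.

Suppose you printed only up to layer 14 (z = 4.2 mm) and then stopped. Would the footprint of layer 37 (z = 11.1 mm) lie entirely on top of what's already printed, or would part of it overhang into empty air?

entirely on top

Compare the two slices. At z = 4.2: the cube is not intersected at this z (z outside [0, 4]); the cube at (-3, 4.5) (footprint 17.5×27.5) is included at this height (area 481.25 mm²); Merging all regions: only the 17.5×27.5 cube at (-3, 4.5) is present, so the union is just that shape — area = 481.25 mm²; the cube at (-1.5, 7.5) is present — its section is the full 11.5×24.5 rectangle (area 281.75 mm²); After the difference (first − rest): starting from that combined region (481.25 mm²), the 11.5×24.5 cube at (-1.5, 7.5) lies inside it touching the edge (removes its full 281.75 mm²) — area = 199.50 mm². At z = 11.1: the cube is not intersected at this z (z outside [0, 4]); the cube at (-3, 4.5) (footprint 17.5×27.5) is included at this height (area 481.25 mm²); Combining (union): only the 17.5×27.5 cube at (-3, 4.5) is present, so the union is just that shape — area = 481.25 mm²; the cube at (-1.5, 7.5) (footprint 11.5×24.5) is included at this height (area 281.75 mm²); Subtracting the remaining from the first: starting from that combined region (481.25 mm²), the 11.5×24.5 cube at (-1.5, 7.5) lies inside it touching the edge (removes its full 281.75 mm²) — area = 199.50 mm². Checking containment: the cross-section at z = 11.1 is a subset of the cross-section at z = 4.2.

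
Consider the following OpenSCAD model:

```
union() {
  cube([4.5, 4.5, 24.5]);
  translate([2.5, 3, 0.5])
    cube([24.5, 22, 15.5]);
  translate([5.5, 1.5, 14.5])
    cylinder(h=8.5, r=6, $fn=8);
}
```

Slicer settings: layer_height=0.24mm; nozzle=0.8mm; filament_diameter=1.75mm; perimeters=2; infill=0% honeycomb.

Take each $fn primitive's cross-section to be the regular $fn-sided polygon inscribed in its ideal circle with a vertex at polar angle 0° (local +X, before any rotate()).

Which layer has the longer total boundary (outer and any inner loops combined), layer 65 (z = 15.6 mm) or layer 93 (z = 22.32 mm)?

layer 65 (z = 15.6 mm)

Layer 65 (z = 15.6): the cube is present — its section is the full 4.5×4.5 rectangle (perimeter 18.00 mm); the 24.5×22 cube at (2.5, 3) contributes its full rectangle (perimeter 93.00 mm); the r=6 cylinder at (5.5, 1.5) gives a regular 8-gon of circumradius 6 (constant along its height) (perimeter = 2·8·6.000·sin(180°/8) = 36.74 mm); Merging all regions: the regions partially overlap (shared area 48.12 mm²), so the edge portions inside another operand are dropped and the merged outline is re-measured after clipping — boundary = 107.99 mm. So its perimeter = 107.99 mm. Layer 93 (z = 22.32): the cube (footprint 4.5×4.5) is included at this height (perimeter 18.00 mm); the cube at (2.5, 3) is not intersected at this z (z outside [0.5, 16]); the r=6 cylinder at (5.5, 1.5) contributes a regular 8-gon of circumradius 6 (perimeter = 2·8·6.000·sin(180°/8) = 36.74 mm); Combining (union): the regions partially overlap (shared area 19.57 mm²), so the edge portions inside another operand are dropped and the merged outline is re-measured after clipping — boundary = 37.43 mm. So its perimeter = 37.43 mm. Layer 65 is larger (107.99 vs 37.43 mm).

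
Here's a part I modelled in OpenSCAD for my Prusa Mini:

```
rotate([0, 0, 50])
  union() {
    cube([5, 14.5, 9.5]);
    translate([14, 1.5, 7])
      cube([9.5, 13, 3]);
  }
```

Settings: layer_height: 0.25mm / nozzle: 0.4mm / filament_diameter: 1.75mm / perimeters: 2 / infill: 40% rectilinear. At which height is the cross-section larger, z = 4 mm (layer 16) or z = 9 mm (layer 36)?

Layer 16 (z = 4): the cube is present — its section is the full 5×14.5 rectangle (area 72.50 mm²); the cube at (14, 1.5) is absent (z outside [7, 10]); Merging all regions: only the 5×14.5 cube is present, so the union is just that shape — area = 72.50 mm²; (whole slice rotated 50° about Z — lengths, areas and connectivity unchanged). So its area = 72.50 mm². Layer 36 (z = 9): the cube (footprint 5×14.5) is included at this height (area 72.50 mm²); the cube at (14, 1.5) is present — its section is the full 9.5×13 rectangle (area 123.50 mm²); Merging all regions: the 2 present regions are separate (no shared area or edge), so areas and boundary lengths simply add and each stays a separate island — area = 196.00 mm²; (rotated 50° about Z; rotation is an isometry so areas/perimeters/island counts are preserved). So its area = 196.00 mm². Layer 36 is larger (196.00 vs 72.50 mm²).

layer 36 (z = 9 mm)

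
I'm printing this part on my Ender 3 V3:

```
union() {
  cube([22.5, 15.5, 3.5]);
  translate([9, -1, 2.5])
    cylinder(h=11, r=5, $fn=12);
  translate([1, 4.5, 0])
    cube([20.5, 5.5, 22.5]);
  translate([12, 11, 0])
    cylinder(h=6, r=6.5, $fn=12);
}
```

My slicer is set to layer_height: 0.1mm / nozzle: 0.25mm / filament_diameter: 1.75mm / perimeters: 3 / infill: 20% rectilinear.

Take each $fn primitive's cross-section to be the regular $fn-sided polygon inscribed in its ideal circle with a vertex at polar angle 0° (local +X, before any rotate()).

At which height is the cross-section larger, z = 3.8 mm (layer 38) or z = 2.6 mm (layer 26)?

layer 26 (z = 2.6 mm)

Layer 38 (z = 3.8): the cube is not intersected at this z (z outside [0, 3.5]); the r=5 cylinder at (9, -1) gives a regular 12-gon of circumradius 5 (constant along its height) (area = (12/2)·5.000²·sin(360°/12) = 75.00 mm²); the 20.5×5.5 cube at (1, 4.5) contributes its full rectangle (area 112.75 mm²); the r=6.5 cylinder at (12, 11) gives a regular 12-gon of circumradius 6.5 (constant along its height) (area = (12/2)·6.500²·sin(360°/12) = 126.75 mm²); Taking the union: the regions partially overlap — summed areas 314.50 mm² minus the doubly-counted overlap 50.64 mm² gives 263.86 mm² — area = 263.86 mm². So its area = 263.86 mm². Layer 26 (z = 2.6): the 22.5×15.5 cube contributes its full rectangle (area 348.75 mm²); the r=5 cylinder at (9, -1) contributes a regular 12-gon of circumradius 5 (area = (12/2)·5.000²·sin(360°/12) = 75.00 mm²); the cube at (1, 4.5) (footprint 20.5×5.5) is included at this height (area 112.75 mm²); the r=6.5 cylinder at (12, 11) contributes a regular 12-gon of circumradius 6.5 (area = (12/2)·6.500²·sin(360°/12) = 126.75 mm²); Taking the union: the regions partially overlap — summed areas 663.25 mm² minus the doubly-counted overlap 255.82 mm² gives 407.43 mm² — area = 407.43 mm². So its area = 407.43 mm². Layer 26 is larger (407.43 vs 263.86 mm²).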